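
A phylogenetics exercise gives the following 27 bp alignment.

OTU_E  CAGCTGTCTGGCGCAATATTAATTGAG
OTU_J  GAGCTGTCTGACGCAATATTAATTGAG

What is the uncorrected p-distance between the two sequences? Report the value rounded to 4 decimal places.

Mismatches occur at site 1 (C/G), site 11 (G/A).
There are 2 differences over 27 sites, so p = 2/27 = 0.0741.

0.0741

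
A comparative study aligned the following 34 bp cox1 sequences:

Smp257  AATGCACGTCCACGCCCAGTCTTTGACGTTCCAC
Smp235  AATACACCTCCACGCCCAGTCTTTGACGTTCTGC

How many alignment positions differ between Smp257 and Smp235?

4

Differing sites — 4:G/A; 8:G/C; 32:C/T; 33:A/G.
That gives 4 mismatches out of 34 aligned sites, so the Hamming distance is 4.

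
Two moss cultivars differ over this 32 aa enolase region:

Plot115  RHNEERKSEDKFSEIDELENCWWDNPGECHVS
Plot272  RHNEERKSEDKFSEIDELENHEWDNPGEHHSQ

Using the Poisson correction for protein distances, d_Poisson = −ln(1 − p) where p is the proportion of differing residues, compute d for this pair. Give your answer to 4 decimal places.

Differing sites — 21:C/H; 22:W/E; 29:C/H; 31:V/S; 32:S/Q.
p = 5/32 = 0.156250.
d = −ln(1 − 0.156250) = −ln(0.843750) = 0.1699.

0.1699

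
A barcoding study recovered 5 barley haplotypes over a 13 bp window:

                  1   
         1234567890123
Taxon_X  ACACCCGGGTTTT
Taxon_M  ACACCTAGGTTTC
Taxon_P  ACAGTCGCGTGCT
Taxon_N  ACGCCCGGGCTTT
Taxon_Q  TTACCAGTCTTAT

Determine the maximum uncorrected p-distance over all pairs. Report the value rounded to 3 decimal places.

0.692

Pairwise Hamming distances:
  Taxon_X vs Taxon_M: 3
  Taxon_X vs Taxon_P: 5
  Taxon_X vs Taxon_N: 2
  Taxon_X vs Taxon_Q: 6
  Taxon_M vs Taxon_P: 8
  Taxon_M vs Taxon_N: 5
  Taxon_M vs Taxon_Q: 8
  Taxon_P vs Taxon_N: 7
  Taxon_P vs Taxon_Q: 9
  Taxon_N vs Taxon_Q: 8
The largest is 9 mismatches, between Taxon_P and Taxon_Q; p = 9/13 = 0.692.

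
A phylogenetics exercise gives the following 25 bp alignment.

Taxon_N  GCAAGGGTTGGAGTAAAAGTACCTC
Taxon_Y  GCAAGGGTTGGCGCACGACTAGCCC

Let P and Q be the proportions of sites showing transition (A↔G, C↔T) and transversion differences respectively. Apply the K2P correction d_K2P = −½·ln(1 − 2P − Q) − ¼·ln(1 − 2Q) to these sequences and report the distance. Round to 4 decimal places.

0.3518

The sequences differ at positions 12 (A/C, transversion), 14 (T/C, transition), 16 (A/C, transversion), 17 (A/G, transition), 19 (G/C, transversion), 22 (C/G, transversion), 24 (T/C, transition).
Of the 7 differences, 3 transitions and 4 transversions over 25 sites: P = 3/25 = 0.120000, Q = 4/25 = 0.160000.
d = −0.5·ln(0.600000) − 0.25·ln(0.680000) = −0.5·(-0.510826) − 0.25·(-0.385662) = 0.3518.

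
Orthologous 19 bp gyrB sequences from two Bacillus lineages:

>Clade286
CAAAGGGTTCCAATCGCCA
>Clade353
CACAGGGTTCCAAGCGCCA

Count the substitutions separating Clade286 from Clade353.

2

The sequences differ at positions 3 (A/C), 14 (T/G).
That gives 2 mismatches out of 19 aligned sites, so the Hamming distance is 2.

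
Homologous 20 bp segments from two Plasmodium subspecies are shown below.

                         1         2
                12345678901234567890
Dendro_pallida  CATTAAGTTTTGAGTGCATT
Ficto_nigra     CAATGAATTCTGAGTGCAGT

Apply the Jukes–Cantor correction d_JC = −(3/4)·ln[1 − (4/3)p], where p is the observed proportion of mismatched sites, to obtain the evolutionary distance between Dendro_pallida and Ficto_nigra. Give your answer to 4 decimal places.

Mismatches occur at site 3 (T↔A), site 5 (A↔G), site 7 (G↔A), site 10 (T↔C), site 19 (T↔G).
p = 5/20 = 0.250000.
d = −0.75 · ln(1 − (4/3)·0.250000) = −0.75 · ln(0.666667) = −0.75 · (-0.405465) = 0.3041.

0.3041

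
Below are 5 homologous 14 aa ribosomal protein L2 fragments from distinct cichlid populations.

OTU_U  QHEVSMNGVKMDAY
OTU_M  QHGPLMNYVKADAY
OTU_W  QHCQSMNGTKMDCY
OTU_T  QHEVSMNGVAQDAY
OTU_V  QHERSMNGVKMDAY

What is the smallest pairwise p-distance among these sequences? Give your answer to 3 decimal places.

Pairwise Hamming distances:
  OTU_U vs OTU_M: 5
  OTU_U vs OTU_W: 4
  OTU_U vs OTU_T: 2
  OTU_U vs OTU_V: 1
  OTU_M vs OTU_W: 7
  OTU_M vs OTU_T: 6
  OTU_M vs OTU_V: 5
  OTU_W vs OTU_T: 6
  OTU_W vs OTU_V: 4
  OTU_T vs OTU_V: 3
The smallest is 1 mismatch, between OTU_U and OTU_V; p = 1/14 = 0.071.

0.071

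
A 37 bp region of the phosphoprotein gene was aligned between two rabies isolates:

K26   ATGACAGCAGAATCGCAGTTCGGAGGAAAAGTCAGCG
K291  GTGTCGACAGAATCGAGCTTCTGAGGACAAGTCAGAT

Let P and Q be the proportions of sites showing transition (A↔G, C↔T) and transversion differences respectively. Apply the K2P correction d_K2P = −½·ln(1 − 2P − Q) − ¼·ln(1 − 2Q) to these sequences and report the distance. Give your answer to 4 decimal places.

Differing sites — 1:A/G (Ti); 4:A/T (Tv); 6:A/G (Ti); 7:G/A (Ti); 16:C/A (Tv); 17:A/G (Ti); 18:G/C (Tv); 22:G/T (Tv); 28:A/C (Tv); 36:C/A (Tv); 37:G/T (Tv).
Of the 11 differences, 4 transitions and 7 transversions over 37 sites: P = 4/37 = 0.108108, Q = 7/37 = 0.189189.
d = −0.5·ln(0.594595) − 0.25·ln(0.621622) = −0.5·(-0.519875) − 0.25·(-0.475423) = 0.3788.

0.3788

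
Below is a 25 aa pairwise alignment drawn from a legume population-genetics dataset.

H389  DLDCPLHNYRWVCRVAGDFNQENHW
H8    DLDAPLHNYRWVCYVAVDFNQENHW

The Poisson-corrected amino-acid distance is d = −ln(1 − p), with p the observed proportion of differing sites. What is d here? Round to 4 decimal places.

The sequences differ at positions 4 (C/A), 14 (R/Y), 17 (G/V).
p = 3/25 = 0.120000.
d = −ln(1 − 0.120000) = −ln(0.880000) = 0.1278.

0.1278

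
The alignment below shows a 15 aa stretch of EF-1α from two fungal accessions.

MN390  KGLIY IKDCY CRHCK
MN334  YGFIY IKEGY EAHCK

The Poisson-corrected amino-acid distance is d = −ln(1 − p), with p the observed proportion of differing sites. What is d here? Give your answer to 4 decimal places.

0.5108

Differing sites — 1:K/Y; 3:L/F; 8:D/E; 9:C/G; 11:C/E; 12:R/A.
p = 6/15 = 0.400000.
d = −ln(1 − 0.400000) = −ln(0.600000) = 0.5108.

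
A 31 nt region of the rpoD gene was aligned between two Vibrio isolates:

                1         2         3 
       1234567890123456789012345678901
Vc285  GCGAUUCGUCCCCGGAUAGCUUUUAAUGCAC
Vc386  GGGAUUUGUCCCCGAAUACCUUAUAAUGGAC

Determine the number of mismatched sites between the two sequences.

6

Differing sites — 2:C/G; 7:C/U; 15:G/A; 19:G/C; 23:U/A; 29:C/G.
That gives 6 mismatches out of 31 aligned sites, so the Hamming distance is 6.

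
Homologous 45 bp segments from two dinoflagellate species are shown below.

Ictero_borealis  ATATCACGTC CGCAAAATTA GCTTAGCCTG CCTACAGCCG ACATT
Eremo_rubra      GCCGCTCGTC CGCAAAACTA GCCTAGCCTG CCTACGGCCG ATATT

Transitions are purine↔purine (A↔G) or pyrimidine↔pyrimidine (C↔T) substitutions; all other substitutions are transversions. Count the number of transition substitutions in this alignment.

Differing sites — 1:A/G (Ti); 2:T/C (Ti); 3:A/C (Tv); 4:T/G (Tv); 6:A/T (Tv); 18:T/C (Ti); 23:T/C (Ti); 36:A/G (Ti); 42:C/T (Ti).
Of the 9 differences, 6 transitions and 3 transversions, so the answer is 6.

6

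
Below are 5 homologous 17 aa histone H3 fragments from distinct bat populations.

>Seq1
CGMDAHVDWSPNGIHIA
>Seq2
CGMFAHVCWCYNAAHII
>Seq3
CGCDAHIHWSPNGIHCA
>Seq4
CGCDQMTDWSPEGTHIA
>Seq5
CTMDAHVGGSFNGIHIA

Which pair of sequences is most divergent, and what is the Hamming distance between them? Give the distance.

Pairwise Hamming distances:
  Seq1 vs Seq2: 7
  Seq1 vs Seq3: 4
  Seq1 vs Seq4: 6
  Seq1 vs Seq5: 4
  Seq2 vs Seq3: 10
  Seq2 vs Seq4: 12
  Seq2 vs Seq5: 9
  Seq3 vs Seq4: 7
  Seq3 vs Seq5: 7
  Seq4 vs Seq5: 10
The largest is 12, between Seq2 and Seq4.

12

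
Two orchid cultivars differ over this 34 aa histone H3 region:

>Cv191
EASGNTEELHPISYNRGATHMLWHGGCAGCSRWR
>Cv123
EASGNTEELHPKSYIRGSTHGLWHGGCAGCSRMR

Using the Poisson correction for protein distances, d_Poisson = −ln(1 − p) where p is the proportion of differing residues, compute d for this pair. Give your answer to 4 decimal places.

Mismatches occur at site 12 (I→K), site 15 (N→I), site 18 (A→S), site 21 (M→G), site 33 (W→M).
p = 5/34 = 0.147059.
d = −ln(1 − 0.147059) = −ln(0.852941) = 0.1591.

0.1591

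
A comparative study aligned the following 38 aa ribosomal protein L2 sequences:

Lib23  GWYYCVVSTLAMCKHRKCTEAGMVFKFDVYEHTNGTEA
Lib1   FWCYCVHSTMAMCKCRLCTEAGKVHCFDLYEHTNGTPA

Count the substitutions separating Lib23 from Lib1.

Differing sites — 1:G/F; 3:Y/C; 7:V/H; 10:L/M; 15:H/C; 17:K/L; 23:M/K; 25:F/H; 26:K/C; 29:V/L; 37:E/P.
That gives 11 mismatches out of 38 aligned sites, so the Hamming distance is 11.

11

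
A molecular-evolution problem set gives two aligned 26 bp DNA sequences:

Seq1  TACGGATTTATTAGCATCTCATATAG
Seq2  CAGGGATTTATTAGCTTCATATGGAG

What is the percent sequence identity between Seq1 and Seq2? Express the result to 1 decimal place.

The sequences differ at positions 1 (T/C), 3 (C/G), 16 (A/T), 19 (T/A), 20 (C/T), 23 (A/G), 24 (T/G).
19 of the 26 sites match, so the percent identity is 19/26 × 100 = 73.1%.

73.1%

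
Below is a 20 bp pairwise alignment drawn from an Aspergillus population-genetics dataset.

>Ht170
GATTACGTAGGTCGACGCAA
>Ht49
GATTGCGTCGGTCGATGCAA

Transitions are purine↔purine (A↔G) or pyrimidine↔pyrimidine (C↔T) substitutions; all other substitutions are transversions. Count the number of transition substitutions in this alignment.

2

The sequences differ at positions 5 (A/G, transition), 9 (A/C, transversion), 16 (C/T, transition).
Of the 3 differences, 2 transitions and 1 transversion, so the answer is 2.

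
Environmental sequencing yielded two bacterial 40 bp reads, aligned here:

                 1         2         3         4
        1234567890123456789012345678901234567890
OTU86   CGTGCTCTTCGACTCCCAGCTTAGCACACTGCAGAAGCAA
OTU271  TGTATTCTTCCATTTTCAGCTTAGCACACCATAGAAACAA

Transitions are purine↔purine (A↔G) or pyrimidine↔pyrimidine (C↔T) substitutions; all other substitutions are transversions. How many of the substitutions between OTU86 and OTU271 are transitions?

10

Differing sites — 1:C/T (Ti); 4:G/A (Ti); 5:C/T (Ti); 11:G/C (Tv); 13:C/T (Ti); 15:C/T (Ti); 16:C/T (Ti); 30:T/C (Ti); 31:G/A (Ti); 32:C/T (Ti); 37:G/A (Ti).
Of the 11 differences, 10 transitions and 1 transversion, so the answer is 10.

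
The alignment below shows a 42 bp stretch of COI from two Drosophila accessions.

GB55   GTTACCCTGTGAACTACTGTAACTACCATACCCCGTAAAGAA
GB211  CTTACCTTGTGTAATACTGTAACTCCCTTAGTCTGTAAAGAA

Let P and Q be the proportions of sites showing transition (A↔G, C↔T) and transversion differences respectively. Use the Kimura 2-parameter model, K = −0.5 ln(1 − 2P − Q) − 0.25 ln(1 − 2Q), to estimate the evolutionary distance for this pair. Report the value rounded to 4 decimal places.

Differing sites — 1:G/C (Tv); 7:C/T (Ti); 12:A/T (Tv); 14:C/A (Tv); 25:A/C (Tv); 28:A/T (Tv); 31:C/G (Tv); 32:C/T (Ti); 34:C/T (Ti).
Of the 9 differences, 3 transitions and 6 transversions over 42 sites: P = 3/42 = 0.071429, Q = 6/42 = 0.142857.
d = −0.5·ln(0.714285) − 0.25·ln(0.714286) = −0.5·(-0.336473) − 0.25·(-0.336472) = 0.2524.

0.2524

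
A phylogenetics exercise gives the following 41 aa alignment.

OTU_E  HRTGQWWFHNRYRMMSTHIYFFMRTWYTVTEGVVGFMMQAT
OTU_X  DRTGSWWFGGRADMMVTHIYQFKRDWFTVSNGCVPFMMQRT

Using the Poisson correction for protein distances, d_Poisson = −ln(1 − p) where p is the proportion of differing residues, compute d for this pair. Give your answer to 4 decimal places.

0.4947

Differing sites — 1:H/D; 5:Q/S; 9:H/G; 10:N/G; 12:Y/A; 13:R/D; 16:S/V; 21:F/Q; 23:M/K; 25:T/D; 27:Y/F; 30:T/S; 31:E/N; 33:V/C; 35:G/P; 40:A/R.
p = 16/41 = 0.390244.
d = −ln(1 − 0.390244) = −ln(0.609756) = 0.4947.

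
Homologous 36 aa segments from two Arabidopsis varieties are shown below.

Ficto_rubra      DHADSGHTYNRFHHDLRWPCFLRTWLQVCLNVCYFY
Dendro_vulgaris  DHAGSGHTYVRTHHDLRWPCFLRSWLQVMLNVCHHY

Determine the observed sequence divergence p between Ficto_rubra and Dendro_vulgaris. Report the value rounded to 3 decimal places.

0.194

The sequences differ at positions 4 (D/G), 10 (N/V), 12 (F/T), 24 (T/S), 29 (C/M), 34 (Y/H), 35 (F/H).
There are 7 differences over 36 sites, so p = 7/36 = 0.194.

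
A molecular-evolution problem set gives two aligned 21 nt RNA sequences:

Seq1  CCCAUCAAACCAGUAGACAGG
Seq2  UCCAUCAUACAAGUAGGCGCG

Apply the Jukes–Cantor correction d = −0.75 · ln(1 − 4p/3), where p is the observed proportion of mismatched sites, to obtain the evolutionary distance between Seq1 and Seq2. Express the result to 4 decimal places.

0.3597

Mismatches occur at site 1 (C→U), site 8 (A→U), site 11 (C→A), site 17 (A→G), site 19 (A→G), site 20 (G→C).
p = 6/21 = 0.285714.
d = −0.75 · ln(1 − (4/3)·0.285714) = −0.75 · ln(0.619048) = −0.75 · (-0.479572) = 0.3597.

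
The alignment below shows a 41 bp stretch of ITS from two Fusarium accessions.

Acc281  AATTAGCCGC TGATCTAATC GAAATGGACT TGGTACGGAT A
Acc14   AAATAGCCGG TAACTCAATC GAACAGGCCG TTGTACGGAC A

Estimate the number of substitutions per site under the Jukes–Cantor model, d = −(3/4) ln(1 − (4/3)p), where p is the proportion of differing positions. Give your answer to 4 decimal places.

Differing sites — 3:T/A; 10:C/G; 12:G/A; 14:T/C; 15:C/T; 16:T/C; 24:A/C; 25:T/A; 28:A/C; 30:T/G; 32:G/T; 40:T/C.
p = 12/41 = 0.292683.
d = −0.75 · ln(1 − (4/3)·0.292683) = −0.75 · ln(0.609756) = −0.75 · (-0.494696) = 0.3710.

0.3710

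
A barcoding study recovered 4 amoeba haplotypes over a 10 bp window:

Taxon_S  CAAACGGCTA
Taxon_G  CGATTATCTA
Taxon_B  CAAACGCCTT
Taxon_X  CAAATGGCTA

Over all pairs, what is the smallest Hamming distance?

1

Pairwise Hamming distances:
  Taxon_S vs Taxon_G: 5
  Taxon_S vs Taxon_B: 2
  Taxon_S vs Taxon_X: 1
  Taxon_G vs Taxon_B: 6
  Taxon_G vs Taxon_X: 4
  Taxon_B vs Taxon_X: 3
The smallest is 1, between Taxon_S and Taxon_X.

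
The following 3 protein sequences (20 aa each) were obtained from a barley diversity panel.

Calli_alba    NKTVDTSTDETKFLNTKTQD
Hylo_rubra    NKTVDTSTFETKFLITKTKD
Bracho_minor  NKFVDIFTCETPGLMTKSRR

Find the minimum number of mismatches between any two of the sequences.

3

Pairwise Hamming distances:
  Calli_alba vs Hylo_rubra: 3
  Calli_alba vs Bracho_minor: 10
  Hylo_rubra vs Bracho_minor: 10
The smallest is 3, between Calli_alba and Hylo_rubra.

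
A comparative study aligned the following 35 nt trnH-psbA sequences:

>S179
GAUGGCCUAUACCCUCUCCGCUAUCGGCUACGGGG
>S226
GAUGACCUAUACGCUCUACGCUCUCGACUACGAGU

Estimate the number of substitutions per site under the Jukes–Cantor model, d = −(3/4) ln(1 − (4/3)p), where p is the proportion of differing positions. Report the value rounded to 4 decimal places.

Differing sites — 5:G/A; 13:C/G; 18:C/A; 23:A/C; 27:G/A; 33:G/A; 35:G/U.
p = 7/35 = 0.200000.
d = −0.75 · ln(1 − (4/3)·0.200000) = −0.75 · ln(0.733333) = −0.75 · (-0.310155) = 0.2326.

0.2326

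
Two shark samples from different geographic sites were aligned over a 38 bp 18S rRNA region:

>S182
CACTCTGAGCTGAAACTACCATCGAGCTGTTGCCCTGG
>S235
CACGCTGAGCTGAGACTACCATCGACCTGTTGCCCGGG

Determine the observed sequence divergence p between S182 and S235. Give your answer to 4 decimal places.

Mismatches occur at site 4 (T→G), site 14 (A→G), site 26 (G→C), site 36 (T→G).
There are 4 differences over 38 sites, so p = 4/38 = 0.1053.

0.1053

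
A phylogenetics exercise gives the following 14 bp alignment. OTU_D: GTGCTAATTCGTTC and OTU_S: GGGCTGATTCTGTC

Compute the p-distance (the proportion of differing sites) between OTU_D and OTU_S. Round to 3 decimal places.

Differing sites — 2:T/G; 6:A/G; 11:G/T; 12:T/G.
There are 4 differences over 14 sites, so p = 4/14 = 0.286.

0.286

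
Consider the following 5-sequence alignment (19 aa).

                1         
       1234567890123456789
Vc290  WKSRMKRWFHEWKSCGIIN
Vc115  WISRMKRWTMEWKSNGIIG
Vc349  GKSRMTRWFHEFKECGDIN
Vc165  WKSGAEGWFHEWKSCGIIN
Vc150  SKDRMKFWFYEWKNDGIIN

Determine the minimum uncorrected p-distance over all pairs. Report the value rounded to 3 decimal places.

0.211

Pairwise Hamming distances:
  Vc290 vs Vc115: 5
  Vc290 vs Vc349: 5
  Vc290 vs Vc165: 4
  Vc290 vs Vc150: 6
  Vc115 vs Vc349: 10
  Vc115 vs Vc165: 9
  Vc115 vs Vc150: 9
  Vc349 vs Vc165: 8
  Vc349 vs Vc150: 9
  Vc165 vs Vc150: 9
The smallest is 4 mismatches, between Vc290 and Vc165; p = 4/19 = 0.211.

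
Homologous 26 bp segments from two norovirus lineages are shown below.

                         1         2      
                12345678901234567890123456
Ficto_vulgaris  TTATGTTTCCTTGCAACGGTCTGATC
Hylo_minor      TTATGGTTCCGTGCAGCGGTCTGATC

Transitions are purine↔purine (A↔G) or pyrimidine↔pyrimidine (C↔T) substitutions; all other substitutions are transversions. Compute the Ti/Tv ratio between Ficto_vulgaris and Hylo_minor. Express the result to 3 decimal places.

Mismatches occur at site 6 (T→G, transversion), site 11 (T→G, transversion), site 16 (A→G, transition).
Of the 3 differences, 1 transition and 2 transversions, so Ti/Tv = 1/2 = 0.500.

0.500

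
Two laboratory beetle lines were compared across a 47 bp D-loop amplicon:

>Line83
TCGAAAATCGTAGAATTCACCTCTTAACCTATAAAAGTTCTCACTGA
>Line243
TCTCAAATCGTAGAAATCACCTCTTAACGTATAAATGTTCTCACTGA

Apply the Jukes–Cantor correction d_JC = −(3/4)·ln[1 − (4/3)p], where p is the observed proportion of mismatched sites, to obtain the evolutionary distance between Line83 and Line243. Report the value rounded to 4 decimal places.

The sequences differ at positions 3 (G/T), 4 (A/C), 16 (T/A), 29 (C/G), 36 (A/T).
p = 5/47 = 0.106383.
d = −0.75 · ln(1 − (4/3)·0.106383) = −0.75 · ln(0.858156) = −0.75 · (-0.152969) = 0.1147.

0.1147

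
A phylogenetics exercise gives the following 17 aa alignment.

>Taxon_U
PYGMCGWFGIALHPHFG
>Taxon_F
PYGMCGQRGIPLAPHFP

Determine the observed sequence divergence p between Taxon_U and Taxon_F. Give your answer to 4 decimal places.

0.2941

Differing sites — 7:W/Q; 8:F/R; 11:A/P; 13:H/A; 17:G/P.
There are 5 differences over 17 sites, so p = 5/17 = 0.2941.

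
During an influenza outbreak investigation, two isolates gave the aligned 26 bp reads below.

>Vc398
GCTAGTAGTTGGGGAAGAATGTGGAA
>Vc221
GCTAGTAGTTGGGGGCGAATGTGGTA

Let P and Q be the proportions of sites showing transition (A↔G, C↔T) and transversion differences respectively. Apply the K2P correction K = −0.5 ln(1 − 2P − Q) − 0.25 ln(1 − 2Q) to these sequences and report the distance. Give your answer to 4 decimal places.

Differing sites — 15:A/G (Ti); 16:A/C (Tv); 25:A/T (Tv).
Of the 3 differences, 1 transition and 2 transversions over 26 sites: P = 1/26 = 0.038462, Q = 2/26 = 0.076923.
d = −0.5·ln(0.846153) − 0.25·ln(0.846154) = −0.5·(-0.167055) − 0.25·(-0.167054) = 0.1253.

0.1253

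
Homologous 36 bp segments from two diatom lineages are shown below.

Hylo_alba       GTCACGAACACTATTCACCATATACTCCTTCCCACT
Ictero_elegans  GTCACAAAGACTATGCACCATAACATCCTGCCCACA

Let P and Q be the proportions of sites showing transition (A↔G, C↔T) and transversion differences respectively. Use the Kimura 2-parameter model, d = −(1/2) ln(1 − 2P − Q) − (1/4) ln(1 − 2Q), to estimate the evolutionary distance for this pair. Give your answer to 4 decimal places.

The sequences differ at positions 6 (G/A, transition), 9 (C/G, transversion), 15 (T/G, transversion), 23 (T/A, transversion), 24 (A/C, transversion), 25 (C/A, transversion), 30 (T/G, transversion), 36 (T/A, transversion).
Of the 8 differences, 1 transition and 7 transversions over 36 sites: P = 1/36 = 0.027778, Q = 7/36 = 0.194444.
d = −0.5·ln(0.750000) − 0.25·ln(0.611112) = −0.5·(-0.287682) − 0.25·(-0.492475) = 0.2670.

0.2670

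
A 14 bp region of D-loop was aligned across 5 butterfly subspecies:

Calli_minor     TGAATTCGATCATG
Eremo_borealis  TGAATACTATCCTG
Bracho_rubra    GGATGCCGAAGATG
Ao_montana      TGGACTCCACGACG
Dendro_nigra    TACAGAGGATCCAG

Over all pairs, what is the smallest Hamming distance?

3

Pairwise Hamming distances:
  Calli_minor vs Eremo_borealis: 3
  Calli_minor vs Bracho_rubra: 6
  Calli_minor vs Ao_montana: 6
  Calli_minor vs Dendro_nigra: 7
  Eremo_borealis vs Bracho_rubra: 8
  Eremo_borealis vs Ao_montana: 8
  Eremo_borealis vs Dendro_nigra: 6
  Bracho_rubra vs Ao_montana: 8
  Bracho_rubra vs Dendro_nigra: 10
  Ao_montana vs Dendro_nigra: 10
The smallest is 3, between Calli_minor and Eremo_borealis.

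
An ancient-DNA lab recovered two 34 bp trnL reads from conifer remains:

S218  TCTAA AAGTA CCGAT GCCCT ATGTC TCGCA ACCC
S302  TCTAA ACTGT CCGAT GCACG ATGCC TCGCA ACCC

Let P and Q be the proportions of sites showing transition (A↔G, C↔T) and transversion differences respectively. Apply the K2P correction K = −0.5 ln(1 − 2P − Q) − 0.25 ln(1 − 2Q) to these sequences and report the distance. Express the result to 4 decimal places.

Mismatches occur at site 7 (A/C, transversion), site 8 (G/T, transversion), site 9 (T/G, transversion), site 10 (A/T, transversion), site 18 (C/A, transversion), site 20 (T/G, transversion), site 24 (T/C, transition).
Of the 7 differences, 1 transition and 6 transversions over 34 sites: P = 1/34 = 0.029412, Q = 6/34 = 0.176471.
d = −0.5·ln(0.764705) − 0.25·ln(0.647058) = −0.5·(-0.268265) − 0.25·(-0.435319) = 0.2430.

0.2430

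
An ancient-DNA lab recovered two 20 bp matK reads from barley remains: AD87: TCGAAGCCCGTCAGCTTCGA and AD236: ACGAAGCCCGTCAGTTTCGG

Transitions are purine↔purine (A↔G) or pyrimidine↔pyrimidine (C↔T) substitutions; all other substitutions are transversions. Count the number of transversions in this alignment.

1

Mismatches occur at site 1 (T↔A, transversion), site 15 (C↔T, transition), site 20 (A↔G, transition).
Of the 3 differences, 2 transitions and 1 transversion, so the answer is 1.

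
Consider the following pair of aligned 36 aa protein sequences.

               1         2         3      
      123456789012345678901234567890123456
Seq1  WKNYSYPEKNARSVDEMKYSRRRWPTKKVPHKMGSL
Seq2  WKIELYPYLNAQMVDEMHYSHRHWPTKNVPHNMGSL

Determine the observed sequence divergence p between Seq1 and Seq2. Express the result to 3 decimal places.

0.333

The sequences differ at positions 3 (N/I), 4 (Y/E), 5 (S/L), 8 (E/Y), 9 (K/L), 12 (R/Q), 13 (S/M), 18 (K/H), 21 (R/H), 23 (R/H), 28 (K/N), 32 (K/N).
There are 12 differences over 36 sites, so p = 12/36 = 0.333.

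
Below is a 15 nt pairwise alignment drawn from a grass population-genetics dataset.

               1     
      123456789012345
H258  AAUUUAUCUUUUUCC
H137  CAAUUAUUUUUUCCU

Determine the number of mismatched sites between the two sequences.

5

Differing sites — 1:A/C; 3:U/A; 8:C/U; 13:U/C; 15:C/U.
That gives 5 mismatches out of 15 aligned sites, so the Hamming distance is 5.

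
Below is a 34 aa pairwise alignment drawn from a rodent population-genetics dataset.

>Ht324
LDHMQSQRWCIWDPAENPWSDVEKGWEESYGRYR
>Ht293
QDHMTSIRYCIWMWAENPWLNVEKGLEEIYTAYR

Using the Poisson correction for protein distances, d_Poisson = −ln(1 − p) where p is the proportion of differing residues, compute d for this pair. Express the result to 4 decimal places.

Differing sites — 1:L/Q; 5:Q/T; 7:Q/I; 9:W/Y; 13:D/M; 14:P/W; 20:S/L; 21:D/N; 26:W/L; 29:S/I; 31:G/T; 32:R/A.
p = 12/34 = 0.352941.
d = −ln(1 − 0.352941) = −ln(0.647059) = 0.4353.

0.4353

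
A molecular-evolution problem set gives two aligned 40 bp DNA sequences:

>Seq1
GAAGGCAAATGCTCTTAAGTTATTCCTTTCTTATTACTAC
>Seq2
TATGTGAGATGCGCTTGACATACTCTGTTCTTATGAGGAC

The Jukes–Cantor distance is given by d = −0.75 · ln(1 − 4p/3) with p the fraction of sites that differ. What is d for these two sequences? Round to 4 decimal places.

The sequences differ at positions 1 (G/T), 3 (A/T), 5 (G/T), 6 (C/G), 8 (A/G), 13 (T/G), 17 (A/G), 19 (G/C), 20 (T/A), 23 (T/C), 26 (C/T), 27 (T/G), 35 (T/G), 37 (C/G), 38 (T/G).
p = 15/40 = 0.375000.
d = −0.75 · ln(1 − (4/3)·0.375000) = −0.75 · ln(0.500000) = −0.75 · (-0.693147) = 0.5199.

0.5199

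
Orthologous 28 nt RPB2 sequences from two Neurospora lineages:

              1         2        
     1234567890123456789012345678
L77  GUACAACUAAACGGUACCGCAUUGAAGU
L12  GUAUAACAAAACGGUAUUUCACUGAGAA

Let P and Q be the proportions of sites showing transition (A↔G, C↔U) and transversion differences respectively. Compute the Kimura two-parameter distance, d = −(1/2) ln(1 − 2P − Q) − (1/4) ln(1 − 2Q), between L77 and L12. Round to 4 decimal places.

0.4439

Differing sites — 4:C/U (Ti); 8:U/A (Tv); 17:C/U (Ti); 18:C/U (Ti); 19:G/U (Tv); 22:U/C (Ti); 26:A/G (Ti); 27:G/A (Ti); 28:U/A (Tv).
Of the 9 differences, 6 transitions and 3 transversions over 28 sites: P = 6/28 = 0.214286, Q = 3/28 = 0.107143.
d = −0.5·ln(0.464285) − 0.25·ln(0.785714) = −0.5·(-0.767257) − 0.25·(-0.241162) = 0.4439.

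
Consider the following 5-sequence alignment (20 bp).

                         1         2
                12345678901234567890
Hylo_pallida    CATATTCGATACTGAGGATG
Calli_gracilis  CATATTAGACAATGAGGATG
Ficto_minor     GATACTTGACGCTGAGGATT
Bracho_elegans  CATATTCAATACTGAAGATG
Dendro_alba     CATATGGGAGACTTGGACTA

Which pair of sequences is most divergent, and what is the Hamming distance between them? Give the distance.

11

Pairwise Hamming distances:
  Hylo_pallida vs Calli_gracilis: 3
  Hylo_pallida vs Ficto_minor: 6
  Hylo_pallida vs Bracho_elegans: 2
  Hylo_pallida vs Dendro_alba: 8
  Calli_gracilis vs Ficto_minor: 6
  Calli_gracilis vs Bracho_elegans: 5
  Calli_gracilis vs Dendro_alba: 9
  Ficto_minor vs Bracho_elegans: 8
  Ficto_minor vs Dendro_alba: 11
  Bracho_elegans vs Dendro_alba: 10
The largest is 11, between Ficto_minor and Dendro_alba.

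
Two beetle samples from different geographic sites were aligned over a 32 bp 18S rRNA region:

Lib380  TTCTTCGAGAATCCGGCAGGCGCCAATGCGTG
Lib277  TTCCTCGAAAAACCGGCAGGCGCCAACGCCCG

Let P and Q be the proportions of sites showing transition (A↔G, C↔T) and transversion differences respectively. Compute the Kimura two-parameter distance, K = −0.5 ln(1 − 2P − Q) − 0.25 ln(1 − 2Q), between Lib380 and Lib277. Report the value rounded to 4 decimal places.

Differing sites — 4:T/C (Ti); 9:G/A (Ti); 12:T/A (Tv); 27:T/C (Ti); 30:G/C (Tv); 31:T/C (Ti).
Of the 6 differences, 4 transitions and 2 transversions over 32 sites: P = 4/32 = 0.125000, Q = 2/32 = 0.062500.
d = −0.5·ln(0.687500) − 0.25·ln(0.875000) = −0.5·(-0.374693) − 0.25·(-0.133531) = 0.2207.

0.2207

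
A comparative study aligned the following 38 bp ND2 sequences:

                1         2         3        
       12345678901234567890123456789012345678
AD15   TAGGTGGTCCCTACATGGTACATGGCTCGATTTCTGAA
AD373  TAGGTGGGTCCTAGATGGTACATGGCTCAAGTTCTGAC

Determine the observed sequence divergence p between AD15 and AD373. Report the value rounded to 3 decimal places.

0.158

Differing sites — 8:T/G; 9:C/T; 14:C/G; 29:G/A; 31:T/G; 38:A/C.
There are 6 differences over 38 sites, so p = 6/38 = 0.158.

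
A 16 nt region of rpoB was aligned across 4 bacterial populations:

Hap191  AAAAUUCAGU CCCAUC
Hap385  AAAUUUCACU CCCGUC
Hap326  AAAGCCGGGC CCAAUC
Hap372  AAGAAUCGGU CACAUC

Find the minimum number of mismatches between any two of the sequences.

3

Pairwise Hamming distances:
  Hap191 vs Hap385: 3
  Hap191 vs Hap326: 7
  Hap191 vs Hap372: 4
  Hap385 vs Hap326: 9
  Hap385 vs Hap372: 7
  Hap326 vs Hap372: 8
The smallest is 3, between Hap191 and Hap385.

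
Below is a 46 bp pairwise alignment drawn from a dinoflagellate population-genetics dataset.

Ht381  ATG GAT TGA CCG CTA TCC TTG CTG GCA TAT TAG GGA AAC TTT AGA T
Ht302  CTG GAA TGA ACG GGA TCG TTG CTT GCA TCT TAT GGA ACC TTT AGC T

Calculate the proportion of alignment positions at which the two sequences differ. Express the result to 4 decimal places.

Mismatches occur at site 1 (A→C), site 6 (T→A), site 10 (C→A), site 13 (C→G), site 14 (T→G), site 18 (C→G), site 24 (G→T), site 29 (A→C), site 33 (G→T), site 38 (A→C), site 45 (A→C).
There are 11 differences over 46 sites, so p = 11/46 = 0.2391.

0.2391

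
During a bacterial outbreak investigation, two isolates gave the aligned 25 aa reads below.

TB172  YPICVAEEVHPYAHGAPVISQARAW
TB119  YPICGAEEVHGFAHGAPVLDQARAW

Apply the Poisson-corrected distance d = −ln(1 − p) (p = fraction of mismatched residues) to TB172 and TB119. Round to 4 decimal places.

0.2231

Differing sites — 5:V/G; 11:P/G; 12:Y/F; 19:I/L; 20:S/D.
p = 5/25 = 0.200000.
d = −ln(1 − 0.200000) = −ln(0.800000) = 0.2231.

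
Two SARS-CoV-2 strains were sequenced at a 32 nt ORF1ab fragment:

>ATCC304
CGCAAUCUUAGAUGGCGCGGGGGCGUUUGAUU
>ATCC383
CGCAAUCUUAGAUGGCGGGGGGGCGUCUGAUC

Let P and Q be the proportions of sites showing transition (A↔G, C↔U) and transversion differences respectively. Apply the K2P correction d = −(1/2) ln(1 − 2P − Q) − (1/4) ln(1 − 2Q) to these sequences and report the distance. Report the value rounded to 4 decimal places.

0.1011

Differing sites — 18:C/G (Tv); 27:U/C (Ti); 32:U/C (Ti).
Of the 3 differences, 2 transitions and 1 transversion over 32 sites: P = 2/32 = 0.062500, Q = 1/32 = 0.031250.
d = −0.5·ln(0.843750) − 0.25·ln(0.937500) = −0.5·(-0.169899) − 0.25·(-0.064539) = 0.1011.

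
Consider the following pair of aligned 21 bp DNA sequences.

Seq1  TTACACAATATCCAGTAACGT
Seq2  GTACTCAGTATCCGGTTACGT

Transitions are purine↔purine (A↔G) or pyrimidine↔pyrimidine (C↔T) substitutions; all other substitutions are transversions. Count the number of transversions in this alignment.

Differing sites — 1:T/G (Tv); 5:A/T (Tv); 8:A/G (Ti); 14:A/G (Ti); 17:A/T (Tv).
Of the 5 differences, 2 transitions and 3 transversions, so the answer is 3.

3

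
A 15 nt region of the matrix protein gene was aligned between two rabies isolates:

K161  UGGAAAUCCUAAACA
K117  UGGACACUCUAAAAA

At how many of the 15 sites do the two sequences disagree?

The sequences differ at positions 5 (A/C), 7 (U/C), 8 (C/U), 14 (C/A).
That gives 4 mismatches out of 15 aligned sites, so the Hamming distance is 4.

4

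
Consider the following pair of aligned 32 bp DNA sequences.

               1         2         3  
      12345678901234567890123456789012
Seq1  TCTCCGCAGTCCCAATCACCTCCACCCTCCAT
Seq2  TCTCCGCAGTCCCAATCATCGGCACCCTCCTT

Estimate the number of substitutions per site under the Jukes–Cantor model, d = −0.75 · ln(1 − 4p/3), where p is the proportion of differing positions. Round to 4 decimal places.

0.1367

The sequences differ at positions 19 (C/T), 21 (T/G), 22 (C/G), 31 (A/T).
p = 4/32 = 0.125000.
d = −0.75 · ln(1 − (4/3)·0.125000) = −0.75 · ln(0.833333) = −0.75 · (-0.182322) = 0.1367.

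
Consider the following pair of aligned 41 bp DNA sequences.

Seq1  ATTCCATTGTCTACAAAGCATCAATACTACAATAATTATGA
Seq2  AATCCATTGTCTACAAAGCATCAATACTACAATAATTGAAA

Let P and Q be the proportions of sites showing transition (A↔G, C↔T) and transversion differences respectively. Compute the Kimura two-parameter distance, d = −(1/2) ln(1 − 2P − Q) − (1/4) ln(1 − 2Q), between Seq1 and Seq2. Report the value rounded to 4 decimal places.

0.1048

The sequences differ at positions 2 (T/A, transversion), 38 (A/G, transition), 39 (T/A, transversion), 40 (G/A, transition).
Of the 4 differences, 2 transitions and 2 transversions over 41 sites: P = 2/41 = 0.048780, Q = 2/41 = 0.048780.
d = −0.5·ln(0.853660) − 0.25·ln(0.902440) = −0.5·(-0.158222) − 0.25·(-0.102653) = 0.1048.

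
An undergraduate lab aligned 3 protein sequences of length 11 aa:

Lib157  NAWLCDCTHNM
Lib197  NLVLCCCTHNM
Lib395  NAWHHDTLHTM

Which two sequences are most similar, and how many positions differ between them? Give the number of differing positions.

Pairwise Hamming distances:
  Lib157 vs Lib197: 3
  Lib157 vs Lib395: 5
  Lib197 vs Lib395: 8
The smallest is 3, between Lib157 and Lib197.

3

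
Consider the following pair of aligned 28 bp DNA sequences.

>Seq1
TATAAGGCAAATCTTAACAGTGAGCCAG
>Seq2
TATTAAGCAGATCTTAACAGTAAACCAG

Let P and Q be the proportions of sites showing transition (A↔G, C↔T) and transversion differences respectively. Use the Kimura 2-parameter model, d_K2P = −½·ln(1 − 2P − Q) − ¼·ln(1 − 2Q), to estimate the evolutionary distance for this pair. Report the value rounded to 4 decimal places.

The sequences differ at positions 4 (A/T, transversion), 6 (G/A, transition), 10 (A/G, transition), 22 (G/A, transition), 24 (G/A, transition).
Of the 5 differences, 4 transitions and 1 transversion over 28 sites: P = 4/28 = 0.142857, Q = 1/28 = 0.035714.
d = −0.5·ln(0.678572) − 0.25·ln(0.928572) = −0.5·(-0.387765) − 0.25·(-0.074107) = 0.2124.

0.2124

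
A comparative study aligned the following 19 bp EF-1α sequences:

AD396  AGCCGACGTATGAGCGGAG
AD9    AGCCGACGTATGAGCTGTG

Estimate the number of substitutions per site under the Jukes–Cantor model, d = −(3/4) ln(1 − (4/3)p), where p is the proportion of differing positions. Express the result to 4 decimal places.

Mismatches occur at site 16 (G/T), site 18 (A/T).
p = 2/19 = 0.105263.
d = −0.75 · ln(1 − (4/3)·0.105263) = −0.75 · ln(0.859649) = −0.75 · (-0.151231) = 0.1134.

0.1134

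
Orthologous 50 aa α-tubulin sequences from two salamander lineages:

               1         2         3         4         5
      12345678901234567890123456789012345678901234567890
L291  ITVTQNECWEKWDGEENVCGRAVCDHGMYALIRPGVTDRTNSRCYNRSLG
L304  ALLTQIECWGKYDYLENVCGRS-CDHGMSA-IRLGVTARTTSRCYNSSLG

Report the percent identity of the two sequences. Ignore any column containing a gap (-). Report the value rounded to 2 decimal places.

Excluding the 2 gap columns leaves 48 comparable sites.
The sequences differ at positions 1 (I/A), 2 (T/L), 3 (V/L), 6 (N/I), 10 (E/G), 12 (W/Y), 14 (G/Y), 15 (E/L), 22 (A/S), 29 (Y/S), 34 (P/L), 38 (D/A), 41 (N/T), 47 (R/S).
34 of the 48 comparable sites match, so the percent identity is 34/48 × 100 = 70.83%.

70.83%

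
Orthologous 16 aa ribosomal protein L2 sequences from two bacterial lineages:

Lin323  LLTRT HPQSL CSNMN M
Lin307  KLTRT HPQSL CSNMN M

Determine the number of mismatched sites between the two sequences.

Differing sites — 1:L/K.
That gives 1 mismatch out of 16 aligned sites, so the Hamming distance is 1.

1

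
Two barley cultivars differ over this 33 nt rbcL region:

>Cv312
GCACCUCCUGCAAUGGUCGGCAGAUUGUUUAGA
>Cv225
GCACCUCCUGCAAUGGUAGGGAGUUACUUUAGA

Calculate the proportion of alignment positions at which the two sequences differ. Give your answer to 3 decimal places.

0.152

Differing sites — 18:C/A; 21:C/G; 24:A/U; 26:U/A; 27:G/C.
There are 5 differences over 33 sites, so p = 5/33 = 0.152.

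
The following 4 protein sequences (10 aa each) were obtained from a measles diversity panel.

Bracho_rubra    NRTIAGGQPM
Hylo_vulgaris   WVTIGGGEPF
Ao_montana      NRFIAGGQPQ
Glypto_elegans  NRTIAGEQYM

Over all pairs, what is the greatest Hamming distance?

Pairwise Hamming distances:
  Bracho_rubra vs Hylo_vulgaris: 5
  Bracho_rubra vs Ao_montana: 2
  Bracho_rubra vs Glypto_elegans: 2
  Hylo_vulgaris vs Ao_montana: 6
  Hylo_vulgaris vs Glypto_elegans: 7
  Ao_montana vs Glypto_elegans: 4
The largest is 7, between Hylo_vulgaris and Glypto_elegans.

7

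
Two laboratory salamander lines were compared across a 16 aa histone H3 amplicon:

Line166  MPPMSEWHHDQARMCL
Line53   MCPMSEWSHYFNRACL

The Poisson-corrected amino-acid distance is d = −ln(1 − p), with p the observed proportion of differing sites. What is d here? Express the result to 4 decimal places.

0.4700

Mismatches occur at site 2 (P/C), site 8 (H/S), site 10 (D/Y), site 11 (Q/F), site 12 (A/N), site 14 (M/A).
p = 6/16 = 0.375000.
d = −ln(1 − 0.375000) = −ln(0.625000) = 0.4700.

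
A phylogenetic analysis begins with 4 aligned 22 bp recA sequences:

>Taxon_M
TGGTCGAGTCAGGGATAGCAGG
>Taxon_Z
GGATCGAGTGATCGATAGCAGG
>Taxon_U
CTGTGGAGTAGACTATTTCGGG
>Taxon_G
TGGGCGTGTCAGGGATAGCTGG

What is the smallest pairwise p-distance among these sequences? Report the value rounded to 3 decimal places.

0.136

Pairwise Hamming distances:
  Taxon_M vs Taxon_Z: 5
  Taxon_M vs Taxon_U: 11
  Taxon_M vs Taxon_G: 3
  Taxon_Z vs Taxon_U: 11
  Taxon_Z vs Taxon_G: 8
  Taxon_U vs Taxon_G: 13
The smallest is 3 mismatches, between Taxon_M and Taxon_G; p = 3/22 = 0.136.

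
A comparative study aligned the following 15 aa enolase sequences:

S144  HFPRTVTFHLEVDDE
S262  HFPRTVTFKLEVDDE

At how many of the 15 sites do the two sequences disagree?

The sequences differ at position 9 (H/K).
That gives 1 mismatch out of 15 aligned sites, so the Hamming distance is 1.

1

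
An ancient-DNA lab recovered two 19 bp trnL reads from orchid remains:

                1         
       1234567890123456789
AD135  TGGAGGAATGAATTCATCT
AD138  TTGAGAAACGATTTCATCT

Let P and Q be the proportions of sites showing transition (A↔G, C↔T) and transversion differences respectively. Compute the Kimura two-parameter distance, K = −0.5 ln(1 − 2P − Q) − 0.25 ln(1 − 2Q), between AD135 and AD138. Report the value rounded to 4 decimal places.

Differing sites — 2:G/T (Tv); 6:G/A (Ti); 9:T/C (Ti); 12:A/T (Tv).
Of the 4 differences, 2 transitions and 2 transversions over 19 sites: P = 2/19 = 0.105263, Q = 2/19 = 0.105263.
d = −0.5·ln(0.684211) − 0.25·ln(0.789474) = −0.5·(-0.379489) − 0.25·(-0.236388) = 0.2488.

0.2488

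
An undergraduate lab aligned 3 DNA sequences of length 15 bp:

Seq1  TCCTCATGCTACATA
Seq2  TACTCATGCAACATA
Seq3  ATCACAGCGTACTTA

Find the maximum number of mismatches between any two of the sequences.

Pairwise Hamming distances:
  Seq1 vs Seq2: 2
  Seq1 vs Seq3: 7
  Seq2 vs Seq3: 8
The largest is 8, between Seq2 and Seq3.

8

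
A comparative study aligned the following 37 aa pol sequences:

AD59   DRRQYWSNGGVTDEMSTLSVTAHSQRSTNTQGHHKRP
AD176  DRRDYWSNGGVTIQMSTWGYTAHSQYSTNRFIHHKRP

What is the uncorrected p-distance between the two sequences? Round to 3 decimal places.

Differing sites — 4:Q/D; 13:D/I; 14:E/Q; 18:L/W; 19:S/G; 20:V/Y; 26:R/Y; 30:T/R; 31:Q/F; 32:G/I.
There are 10 differences over 37 sites, so p = 10/37 = 0.270.

0.270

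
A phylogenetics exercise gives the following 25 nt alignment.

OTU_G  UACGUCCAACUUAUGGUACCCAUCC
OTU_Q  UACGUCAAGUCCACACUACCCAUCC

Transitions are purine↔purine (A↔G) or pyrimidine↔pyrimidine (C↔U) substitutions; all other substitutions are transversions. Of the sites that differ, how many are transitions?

Differing sites — 7:C/A (Tv); 9:A/G (Ti); 10:C/U (Ti); 11:U/C (Ti); 12:U/C (Ti); 14:U/C (Ti); 15:G/A (Ti); 16:G/C (Tv).
Of the 8 differences, 6 transitions and 2 transversions, so the answer is 6.

6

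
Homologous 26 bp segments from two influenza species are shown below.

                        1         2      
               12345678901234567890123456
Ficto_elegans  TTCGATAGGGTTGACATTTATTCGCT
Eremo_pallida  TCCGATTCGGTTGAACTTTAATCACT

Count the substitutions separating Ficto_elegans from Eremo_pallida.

7

Mismatches occur at site 2 (T→C), site 7 (A→T), site 8 (G→C), site 15 (C→A), site 16 (A→C), site 21 (T→A), site 24 (G→A).
That gives 7 mismatches out of 26 aligned sites, so the Hamming distance is 7.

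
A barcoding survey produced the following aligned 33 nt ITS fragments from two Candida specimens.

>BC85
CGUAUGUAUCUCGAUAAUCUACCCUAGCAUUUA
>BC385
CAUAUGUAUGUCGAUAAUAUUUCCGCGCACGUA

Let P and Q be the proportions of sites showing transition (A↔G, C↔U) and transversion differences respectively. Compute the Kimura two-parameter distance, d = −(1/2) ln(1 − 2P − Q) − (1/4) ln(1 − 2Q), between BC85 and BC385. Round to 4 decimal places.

Mismatches occur at site 2 (G→A, transition), site 10 (C→G, transversion), site 19 (C→A, transversion), site 21 (A→U, transversion), site 22 (C→U, transition), site 25 (U→G, transversion), site 26 (A→C, transversion), site 30 (U→C, transition), site 31 (U→G, transversion).
Of the 9 differences, 3 transitions and 6 transversions over 33 sites: P = 3/33 = 0.090909, Q = 6/33 = 0.181818.
d = −0.5·ln(0.636364) − 0.25·ln(0.636364) = −0.5·(-0.451985) − 0.25·(-0.451985) = 0.3390.

0.3390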